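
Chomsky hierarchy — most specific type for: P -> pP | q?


Right-linear: every RHS is a terminal or a terminal followed by one nonterminal
Classification: Type 3 (Regular)


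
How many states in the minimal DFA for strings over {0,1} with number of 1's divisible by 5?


Track (count of 1) mod 5: states 0..4, accept at 0
Minimal DFA: 5 states


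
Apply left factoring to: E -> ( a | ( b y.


Common prefix: '('
Factored: E -> ( E', E' -> a | b y


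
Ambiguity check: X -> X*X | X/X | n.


'n*n/n' has two parse trees (no precedence encoded between * and /)
Ambiguous


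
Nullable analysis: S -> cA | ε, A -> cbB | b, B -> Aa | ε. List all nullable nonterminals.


A nonterminal is nullable iff some alternative derives ε (directly, or every symbol in it is nullable)
Nullable: {B, S}


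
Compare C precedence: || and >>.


'>>' is shift (level 8); '||' is logical OR (level 1)
Higher level binds tighter
'>>' has higher precedence than '||'


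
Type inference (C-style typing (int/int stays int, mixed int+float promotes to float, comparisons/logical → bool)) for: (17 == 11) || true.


Operand types: bool || bool
Rule: logical operators take bool operands and yield bool
Result type: bool


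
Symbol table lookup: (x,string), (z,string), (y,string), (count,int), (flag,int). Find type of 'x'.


Lookup 'x' → type string


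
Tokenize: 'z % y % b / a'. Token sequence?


Scan left to right, longest-match per lexeme
Tokens: ID(z), OP(%), ID(y), OP(%), ID(b), OP(/), ID(a)


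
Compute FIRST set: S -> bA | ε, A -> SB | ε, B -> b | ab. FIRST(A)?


Per alternative of A: FIRST(SB) = {a, b}; FIRST(ε) = {ε}
FIRST(A) = {a, b, ε}


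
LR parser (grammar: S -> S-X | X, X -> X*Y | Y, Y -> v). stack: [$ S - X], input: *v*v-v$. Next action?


'*' can extend X; shift to build X -> X*Y
Action: shift


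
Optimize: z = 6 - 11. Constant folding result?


6 - 11 = -5 at compile time
Optimized: z = -5


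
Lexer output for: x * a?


Scan left to right, longest-match per lexeme
Tokens: ID(x), OP(*), ID(a)


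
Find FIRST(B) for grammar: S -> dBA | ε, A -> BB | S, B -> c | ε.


Per alternative of B: FIRST(c) = {c}; FIRST(ε) = {ε}
FIRST(B) = {c, ε}


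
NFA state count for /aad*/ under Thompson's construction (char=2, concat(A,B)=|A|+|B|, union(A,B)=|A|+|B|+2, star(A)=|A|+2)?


Syntax tree has 3 char leaf(s), 0 union(s), 1 star(s)
chars contribute 3×2 = 6; each union adds +2; each star adds +2
Total: 6 + 0 + 2 = 8 states


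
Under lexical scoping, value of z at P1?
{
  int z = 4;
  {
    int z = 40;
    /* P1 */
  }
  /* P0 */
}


z declared in the same block as P1
z = 40


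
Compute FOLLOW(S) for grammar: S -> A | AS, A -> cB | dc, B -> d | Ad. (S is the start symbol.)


$ ∈ FOLLOW(S). For each A -> αBβ: add FIRST(β)\{ε} to FOLLOW(B); if β nullable, add FOLLOW(A).
FOLLOW(S) = {$}


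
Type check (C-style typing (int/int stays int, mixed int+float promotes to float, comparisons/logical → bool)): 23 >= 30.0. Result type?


Operand types: int >= float
Rule: comparison yields bool
Result type: bool


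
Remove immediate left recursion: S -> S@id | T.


Left-recursive alternatives: S@id; non-recursive: T
Introduce S': S -> TS', S' -> @idS' | ε


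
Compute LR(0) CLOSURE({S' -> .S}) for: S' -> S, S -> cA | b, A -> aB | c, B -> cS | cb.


Start: S' -> .S
For each item with dot before a nonterminal B, add B -> .γ for every B-production
Closure: [S' -> .S, S -> .cA, S -> .b]


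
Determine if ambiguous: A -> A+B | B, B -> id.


precedence layered via separate nonterminal B: deterministic
Unambiguous


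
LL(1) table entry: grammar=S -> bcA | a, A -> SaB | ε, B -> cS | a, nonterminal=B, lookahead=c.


For [B, c]: 'c' ∈ FIRST(cS)
Entry: B -> cS


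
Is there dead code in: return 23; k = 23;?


statement follows a return and is unreachable
Dead: 'k = 23'


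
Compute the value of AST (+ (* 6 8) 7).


Evaluate inner: (* 6 8) = 48
Evaluate root: (+ 48 7) = 55
Result: 55


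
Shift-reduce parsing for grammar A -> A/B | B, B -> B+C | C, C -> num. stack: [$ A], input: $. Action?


start symbol A on stack, input exhausted
Action: accept


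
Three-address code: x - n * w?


Break into single-operator statements:
t1 = n * w
t2 = x - t1


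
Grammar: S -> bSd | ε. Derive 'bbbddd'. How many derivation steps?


Derivation: S => bSd => bbSdd => bbbSddd => bbbddd
Steps: 4


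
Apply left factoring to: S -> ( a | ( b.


Common prefix: '('
Factored: S -> ( S', S' -> a | b


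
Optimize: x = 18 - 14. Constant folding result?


18 - 14 = 4 at compile time
Optimized: x = 4


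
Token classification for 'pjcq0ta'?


Pattern: letter/underscore followed by alphanumerics, not a keyword
Type: IDENTIFIER


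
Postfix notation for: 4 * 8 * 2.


Left to right (same or higher precedence on left)
Postfix: 4 8 * 2 *


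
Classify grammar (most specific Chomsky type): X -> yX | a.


Right-linear: every RHS is a terminal or a terminal followed by one nonterminal
Classification: Type 3 (Regular)


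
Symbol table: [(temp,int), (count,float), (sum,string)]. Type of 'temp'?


Lookup 'temp' → type int


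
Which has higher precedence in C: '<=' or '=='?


'<=' is relational (level 7); '==' is equality (level 6)
Higher level binds tighter
'<=' has higher precedence than '=='


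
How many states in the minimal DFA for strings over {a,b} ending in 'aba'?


Track the longest suffix of input matching a prefix of 'aba': 4 classes (prefixes of length 0..3)
Minimal DFA: 4 states


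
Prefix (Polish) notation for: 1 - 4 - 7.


left-to-right (same/higher precedence on left): tree is (- (- 1 4) 7)
Prefix: - - 1 4 7


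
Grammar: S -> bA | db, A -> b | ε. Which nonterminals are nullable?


A nonterminal is nullable iff some alternative derives ε (directly, or every symbol in it is nullable)
Nullable: {A}


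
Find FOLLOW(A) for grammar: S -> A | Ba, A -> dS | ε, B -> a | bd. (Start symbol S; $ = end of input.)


$ ∈ FOLLOW(S). For each A -> αBβ: add FIRST(β)\{ε} to FOLLOW(B); if β nullable, add FOLLOW(A).
FOLLOW(A) = {$}


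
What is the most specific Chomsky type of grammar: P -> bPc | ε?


Single nonterminal LHS, but b^n c^n is not regular
Classification: Type 2 (Context-Free)


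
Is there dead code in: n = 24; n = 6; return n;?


first assignment to n is overwritten before any read
Dead: 'n = 24'


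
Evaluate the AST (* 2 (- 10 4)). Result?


Evaluate inner: (- 10 4) = 6
Evaluate root: (* 2 6) = 12
Result: 12


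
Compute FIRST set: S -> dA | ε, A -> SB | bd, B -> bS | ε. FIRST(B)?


Per alternative of B: FIRST(bS) = {b}; FIRST(ε) = {ε}
FIRST(B) = {b, ε}


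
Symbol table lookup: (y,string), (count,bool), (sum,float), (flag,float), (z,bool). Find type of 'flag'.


Lookup 'flag' → type float


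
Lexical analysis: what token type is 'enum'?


Pattern: reserved word
Type: KEYWORD


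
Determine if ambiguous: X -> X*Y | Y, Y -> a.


precedence layered via separate nonterminal Y: deterministic
Unambiguous


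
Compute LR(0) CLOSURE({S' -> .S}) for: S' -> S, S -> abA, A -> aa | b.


Start: S' -> .S
For each item with dot before a nonterminal B, add B -> .γ for every B-production
Closure: [S' -> .S, S -> .abA]


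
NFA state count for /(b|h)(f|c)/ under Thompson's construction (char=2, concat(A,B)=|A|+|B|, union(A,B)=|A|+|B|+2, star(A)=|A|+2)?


Syntax tree has 4 char leaf(s), 2 union(s), 0 star(s)
chars contribute 4×2 = 8; each union adds +2; each star adds +2
Total: 8 + 4 + 0 = 12 states


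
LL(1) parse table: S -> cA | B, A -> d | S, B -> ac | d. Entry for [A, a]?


For [A, a]: 'a' ∈ FIRST(S)
Entry: A -> S


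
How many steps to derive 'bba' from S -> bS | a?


Derivation: S => bS => bbS => bba
Steps: 3


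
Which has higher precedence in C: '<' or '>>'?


'>>' is shift (level 8); '<' is relational (level 7)
Higher level binds tighter
'>>' has higher precedence than '<'


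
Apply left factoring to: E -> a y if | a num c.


Common prefix: 'a'
Factored: E -> a E', E' -> y if | num c


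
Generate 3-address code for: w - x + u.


Break into single-operator statements:
t1 = w - x
t2 = t1 + u


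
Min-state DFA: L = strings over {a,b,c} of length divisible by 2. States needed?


Track length mod 2: states 0..1, accept at 0
Minimal DFA: 2 states


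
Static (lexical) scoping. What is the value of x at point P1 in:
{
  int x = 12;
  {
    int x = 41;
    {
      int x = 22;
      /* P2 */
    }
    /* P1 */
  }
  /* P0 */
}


x declared in the same block as P1
x = 41


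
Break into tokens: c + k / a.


Scan left to right, longest-match per lexeme
Tokens: ID(c), OP(+), ID(k), OP(/), ID(a)


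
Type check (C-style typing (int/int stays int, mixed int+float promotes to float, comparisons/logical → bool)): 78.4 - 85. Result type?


Operand types: float - int
Rule: mixed int/float promotes to float; int/int stays int
Result type: float


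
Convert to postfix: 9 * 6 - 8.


Left to right (same or higher precedence on left)
Postfix: 9 6 * 8 -


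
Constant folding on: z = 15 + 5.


15 + 5 = 20 at compile time
Optimized: z = 20


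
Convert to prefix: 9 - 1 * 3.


'*' binds tighter: tree is (- 9 (* 1 3))
Prefix: - 9 * 1 3


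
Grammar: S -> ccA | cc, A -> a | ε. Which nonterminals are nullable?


A nonterminal is nullable iff some alternative derives ε (directly, or every symbol in it is nullable)
Nullable: {A}


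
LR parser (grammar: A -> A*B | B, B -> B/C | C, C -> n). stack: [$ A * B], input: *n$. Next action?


handle 'A*B' on top; lookahead ∈ FOLLOW(A) = {*, $}
Action: reduce (A -> A*B)


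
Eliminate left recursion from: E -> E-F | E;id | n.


Left-recursive alternatives: E-F, E;id; non-recursive: n
Introduce E': E -> nE', E' -> -FE' | ;idE' | ε


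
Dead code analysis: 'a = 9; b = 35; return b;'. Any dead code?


a is assigned but never read
Dead: 'a = 9'


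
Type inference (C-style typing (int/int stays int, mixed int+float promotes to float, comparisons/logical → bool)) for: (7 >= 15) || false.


Operand types: bool || bool
Rule: logical operators take bool operands and yield bool
Result type: bool


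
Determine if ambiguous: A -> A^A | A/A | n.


'n^n/n' has two parse trees (no precedence encoded between ^ and /)
Ambiguous


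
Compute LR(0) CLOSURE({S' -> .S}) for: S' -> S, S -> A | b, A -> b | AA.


Start: S' -> .S
For each item with dot before a nonterminal B, add B -> .γ for every B-production
Closure: [S' -> .S, S -> .A, S -> .b, A -> .b, A -> .AA]


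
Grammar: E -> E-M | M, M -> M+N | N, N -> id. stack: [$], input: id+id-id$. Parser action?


no handle on stack; shift 'id'
Action: shift


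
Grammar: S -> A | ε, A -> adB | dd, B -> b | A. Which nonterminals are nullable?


A nonterminal is nullable iff some alternative derives ε (directly, or every symbol in it is nullable)
Nullable: {S}


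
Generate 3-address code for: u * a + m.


Break into single-operator statements:
t1 = u * a
t2 = t1 + m


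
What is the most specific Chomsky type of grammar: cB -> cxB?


LHS has context (more than one symbol) and |LHS| ≤ |RHS|
Classification: Type 1 (Context-Sensitive)


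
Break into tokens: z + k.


Scan left to right, longest-match per lexeme
Tokens: ID(z), OP(+), ID(k)


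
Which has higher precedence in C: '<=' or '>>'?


'>>' is shift (level 8); '<=' is relational (level 7)
Higher level binds tighter
'>>' has higher precedence than '<='


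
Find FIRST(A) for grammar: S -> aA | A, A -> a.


Per alternative of A: FIRST(a) = {a}
FIRST(A) = {a}


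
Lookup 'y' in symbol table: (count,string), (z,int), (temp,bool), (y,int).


Lookup 'y' → type int


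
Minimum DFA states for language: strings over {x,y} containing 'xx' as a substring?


KMP-style automaton: 2 progress states + 1 absorbing accept = 3
Minimal DFA: 3 states


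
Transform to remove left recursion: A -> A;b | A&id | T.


Left-recursive alternatives: A;b, A&id; non-recursive: T
Introduce A': A -> TA', A' -> ;bA' | &idA' | ε


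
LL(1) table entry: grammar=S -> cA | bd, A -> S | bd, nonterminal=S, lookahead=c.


For [S, c]: 'c' ∈ FIRST(cA)
Entry: S -> cA


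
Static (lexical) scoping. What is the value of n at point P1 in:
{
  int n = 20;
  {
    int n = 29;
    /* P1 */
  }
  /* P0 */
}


n declared in the same block as P1
n = 29


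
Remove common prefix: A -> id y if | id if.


Common prefix: 'id'
Factored: A -> id A', A' -> y if | if


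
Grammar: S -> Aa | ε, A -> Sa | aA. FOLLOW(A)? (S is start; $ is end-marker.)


$ ∈ FOLLOW(S). For each A -> αBβ: add FIRST(β)\{ε} to FOLLOW(B); if β nullable, add FOLLOW(A).
FOLLOW(A) = {a}


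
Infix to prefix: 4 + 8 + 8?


left-to-right (same/higher precedence on left): tree is (+ (+ 4 8) 8)
Prefix: + + 4 8 8


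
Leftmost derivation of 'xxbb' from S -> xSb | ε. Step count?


Derivation: S => xSb => xxSbb => xxbb
Steps: 3


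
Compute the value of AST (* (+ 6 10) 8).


Evaluate inner: (+ 6 10) = 16
Evaluate root: (* 16 8) = 128
Result: 128


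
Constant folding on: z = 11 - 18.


11 - 18 = -7 at compile time
Optimized: z = -7


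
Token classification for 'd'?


Pattern: letter/underscore followed by alphanumerics, not a keyword
Type: IDENTIFIER


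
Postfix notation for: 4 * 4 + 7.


Left to right (same or higher precedence on left)
Postfix: 4 4 * 7 +


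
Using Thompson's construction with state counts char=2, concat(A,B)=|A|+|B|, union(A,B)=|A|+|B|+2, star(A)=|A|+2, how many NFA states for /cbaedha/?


Syntax tree has 7 char leaf(s), 0 union(s), 0 star(s)
chars contribute 7×2 = 14; each union adds +2; each star adds +2
Total: 14 + 0 + 0 = 14 states


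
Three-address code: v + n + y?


Break into single-operator statements:
t1 = v + n
t2 = t1 + y


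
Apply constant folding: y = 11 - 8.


11 - 8 = 3 at compile time
Optimized: y = 3


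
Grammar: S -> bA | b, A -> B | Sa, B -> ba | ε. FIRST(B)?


Per alternative of B: FIRST(ba) = {b}; FIRST(ε) = {ε}
FIRST(B) = {b, ε}


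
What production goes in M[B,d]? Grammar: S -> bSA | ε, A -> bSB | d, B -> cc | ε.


For [B, d]: ε is nullable and 'd' ∈ FOLLOW(B)
Entry: B -> ε


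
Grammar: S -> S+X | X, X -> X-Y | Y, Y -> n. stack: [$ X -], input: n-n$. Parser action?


no handle; shift 'n'
Action: shift


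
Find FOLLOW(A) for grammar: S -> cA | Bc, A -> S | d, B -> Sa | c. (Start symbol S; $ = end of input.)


$ ∈ FOLLOW(S). For each A -> αBβ: add FIRST(β)\{ε} to FOLLOW(B); if β nullable, add FOLLOW(A).
FOLLOW(A) = {$, a}


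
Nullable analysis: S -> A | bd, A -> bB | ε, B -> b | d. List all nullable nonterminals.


A nonterminal is nullable iff some alternative derives ε (directly, or every symbol in it is nullable)
Nullable: {A, S}


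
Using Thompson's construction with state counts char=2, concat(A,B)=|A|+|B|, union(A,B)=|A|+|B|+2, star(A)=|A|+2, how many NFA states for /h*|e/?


Syntax tree has 2 char leaf(s), 1 union(s), 1 star(s)
chars contribute 2×2 = 4; each union adds +2; each star adds +2
Total: 4 + 2 + 2 = 8 states


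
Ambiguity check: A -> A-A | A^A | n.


'n-n^n' has two parse trees (no precedence encoded between - and ^)
Ambiguous


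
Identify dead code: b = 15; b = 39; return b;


first assignment to b is overwritten before any read
Dead: 'b = 15'


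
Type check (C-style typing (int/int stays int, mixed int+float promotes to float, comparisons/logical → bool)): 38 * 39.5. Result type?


Operand types: int * float
Rule: mixed int/float promotes to float; int/int stays int
Result type: float


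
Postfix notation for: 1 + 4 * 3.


* has higher precedence, evaluate 4*3 first
Postfix: 1 4 3 * +


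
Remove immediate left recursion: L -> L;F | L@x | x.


Left-recursive alternatives: L;F, L@x; non-recursive: x
Introduce L': L -> xL', L' -> ;FL' | @xL' | ε


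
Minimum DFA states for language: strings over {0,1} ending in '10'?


Track the longest suffix of input matching a prefix of '10': 3 classes (prefixes of length 0..2)
Minimal DFA: 3 states


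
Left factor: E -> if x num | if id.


Common prefix: 'if'
Factored: E -> if E', E' -> x num | id


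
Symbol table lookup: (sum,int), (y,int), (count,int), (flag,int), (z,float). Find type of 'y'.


Lookup 'y' → type int


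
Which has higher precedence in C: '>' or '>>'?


'>>' is shift (level 8); '>' is relational (level 7)
Higher level binds tighter
'>>' has higher precedence than '>'


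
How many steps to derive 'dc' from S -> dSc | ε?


Derivation: S => dSc => dc
Steps: 2


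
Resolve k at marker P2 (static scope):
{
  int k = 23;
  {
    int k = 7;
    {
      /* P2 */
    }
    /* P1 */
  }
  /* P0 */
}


P2's block does not declare k; resolves to the enclosing declaration at depth 1
k = 7


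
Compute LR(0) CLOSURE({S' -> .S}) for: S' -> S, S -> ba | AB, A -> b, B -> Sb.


Start: S' -> .S
For each item with dot before a nonterminal B, add B -> .γ for every B-production
Closure: [S' -> .S, S -> .ba, S -> .AB, A -> .b]


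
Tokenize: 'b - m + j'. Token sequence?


Scan left to right, longest-match per lexeme
Tokens: ID(b), OP(-), ID(m), OP(+), ID(j)


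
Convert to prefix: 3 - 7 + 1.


left-to-right (same/higher precedence on left): tree is (+ (- 3 7) 1)
Prefix: + - 3 7 1


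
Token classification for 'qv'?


Pattern: letter/underscore followed by alphanumerics, not a keyword
Type: IDENTIFIER


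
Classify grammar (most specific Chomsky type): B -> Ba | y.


Left-linear: every RHS is a terminal or one nonterminal followed by a terminal
Classification: Type 3 (Regular)


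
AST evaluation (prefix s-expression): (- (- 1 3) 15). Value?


Evaluate inner: (- 1 3) = -2
Evaluate root: (- -2 15) = -17
Result: -17


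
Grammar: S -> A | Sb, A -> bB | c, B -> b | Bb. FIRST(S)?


Per alternative of S: FIRST(A) = {b, c}; FIRST(Sb) = {b, c}
FIRST(S) = {b, c}


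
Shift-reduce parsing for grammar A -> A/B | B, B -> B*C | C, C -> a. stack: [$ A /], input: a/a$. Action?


no handle ('A/' is not any RHS); shift 'a'
Action: shift


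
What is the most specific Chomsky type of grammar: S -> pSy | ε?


Single nonterminal LHS, but p^n y^n is not regular
Classification: Type 2 (Context-Free)


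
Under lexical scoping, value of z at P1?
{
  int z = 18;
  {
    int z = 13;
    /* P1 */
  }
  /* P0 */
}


z declared in the same block as P1
z = 13


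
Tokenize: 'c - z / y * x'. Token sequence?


Scan left to right, longest-match per lexeme
Tokens: ID(c), OP(-), ID(z), OP(/), ID(y), OP(*), ID(x)


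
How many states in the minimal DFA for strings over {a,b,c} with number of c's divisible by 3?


Track (count of c) mod 3: states 0..2, accept at 0
Minimal DFA: 3 states


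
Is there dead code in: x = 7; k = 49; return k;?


x is assigned but never read
Dead: 'x = 7'


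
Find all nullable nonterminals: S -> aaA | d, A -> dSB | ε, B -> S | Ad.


A nonterminal is nullable iff some alternative derives ε (directly, or every symbol in it is nullable)
Nullable: {A}


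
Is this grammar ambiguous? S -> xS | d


right-linear, alternatives start with distinct terminals 'x' vs 'd': unique leftmost derivation
Unambiguous


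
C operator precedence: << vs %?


'%' is multiplicative (level 10); '<<' is shift (level 8)
Higher level binds tighter
'%' has higher precedence than '<<'


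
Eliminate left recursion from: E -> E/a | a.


Left-recursive alternatives: E/a; non-recursive: a
Introduce E': E -> aE', E' -> /aE' | ε


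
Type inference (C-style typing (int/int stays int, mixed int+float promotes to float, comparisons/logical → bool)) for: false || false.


Operand types: bool || bool
Rule: logical operators take bool operands and yield bool
Result type: bool


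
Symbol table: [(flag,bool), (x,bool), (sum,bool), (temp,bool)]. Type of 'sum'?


Lookup 'sum' → type bool


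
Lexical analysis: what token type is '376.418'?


Pattern: digits with a decimal point
Type: FLOAT_LITERAL


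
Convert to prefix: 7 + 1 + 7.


left-to-right (same/higher precedence on left): tree is (+ (+ 7 1) 7)
Prefix: + + 7 1 7


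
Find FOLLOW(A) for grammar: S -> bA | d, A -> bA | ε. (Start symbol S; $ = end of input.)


$ ∈ FOLLOW(S). For each A -> αBβ: add FIRST(β)\{ε} to FOLLOW(B); if β nullable, add FOLLOW(A).
FOLLOW(A) = {$}


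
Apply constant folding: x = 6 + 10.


6 + 10 = 16 at compile time
Optimized: x = 16


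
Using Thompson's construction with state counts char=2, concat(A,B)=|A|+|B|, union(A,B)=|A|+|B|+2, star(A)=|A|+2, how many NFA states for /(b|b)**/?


Syntax tree has 2 char leaf(s), 1 union(s), 2 star(s)
chars contribute 2×2 = 4; each union adds +2; each star adds +2
Total: 4 + 2 + 4 = 10 states


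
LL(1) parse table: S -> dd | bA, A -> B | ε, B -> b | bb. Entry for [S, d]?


For [S, d]: 'd' ∈ FIRST(dd)
Entry: S -> dd


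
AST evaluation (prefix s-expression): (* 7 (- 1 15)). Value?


Evaluate inner: (- 1 15) = -14
Evaluate root: (* 7 -14) = -98
Result: -98


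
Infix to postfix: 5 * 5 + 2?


Left to right (same or higher precedence on left)
Postfix: 5 5 * 2 +


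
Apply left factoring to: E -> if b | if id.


Common prefix: 'if'
Factored: E -> if E', E' -> b | id


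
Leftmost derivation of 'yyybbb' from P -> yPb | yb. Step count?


Derivation: P => yPb => yyPbb => yyybbb
Steps: 3


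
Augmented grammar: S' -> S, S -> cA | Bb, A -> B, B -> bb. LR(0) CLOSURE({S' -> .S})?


Start: S' -> .S
For each item with dot before a nonterminal B, add B -> .γ for every B-production
Closure: [S' -> .S, S -> .cA, S -> .Bb, B -> .bb]


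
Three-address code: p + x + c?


Break into single-operator statements:
t1 = p + x
t2 = t1 + c


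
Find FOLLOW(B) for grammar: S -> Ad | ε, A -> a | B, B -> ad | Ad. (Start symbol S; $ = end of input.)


$ ∈ FOLLOW(S). For each A -> αBβ: add FIRST(β)\{ε} to FOLLOW(B); if β nullable, add FOLLOW(A).
FOLLOW(B) = {d}


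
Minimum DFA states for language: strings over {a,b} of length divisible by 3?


Track length mod 3: states 0..2, accept at 0
Minimal DFA: 3 states


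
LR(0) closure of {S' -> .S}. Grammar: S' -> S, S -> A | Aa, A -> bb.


Start: S' -> .S
For each item with dot before a nonterminal B, add B -> .γ for every B-production
Closure: [S' -> .S, S -> .A, S -> .Aa, A -> .bb]


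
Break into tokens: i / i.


Scan left to right, longest-match per lexeme
Tokens: ID(i), OP(/), ID(i)


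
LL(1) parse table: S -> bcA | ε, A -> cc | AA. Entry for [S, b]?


For [S, b]: 'b' ∈ FIRST(bcA)
Entry: S -> bcA


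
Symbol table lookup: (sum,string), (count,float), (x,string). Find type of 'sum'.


Lookup 'sum' → type string


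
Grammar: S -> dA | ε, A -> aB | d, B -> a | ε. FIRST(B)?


Per alternative of B: FIRST(a) = {a}; FIRST(ε) = {ε}
FIRST(B) = {a, ε}


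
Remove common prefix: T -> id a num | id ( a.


Common prefix: 'id'
Factored: T -> id T', T' -> a num | ( a


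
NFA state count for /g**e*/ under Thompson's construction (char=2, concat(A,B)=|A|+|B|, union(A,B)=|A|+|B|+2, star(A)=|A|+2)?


Syntax tree has 2 char leaf(s), 0 union(s), 3 star(s)
chars contribute 2×2 = 4; each union adds +2; each star adds +2
Total: 4 + 0 + 6 = 10 states


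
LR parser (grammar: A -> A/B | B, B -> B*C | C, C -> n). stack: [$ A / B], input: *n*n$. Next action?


'*' can extend B; shift to build B -> B*C
Action: shift


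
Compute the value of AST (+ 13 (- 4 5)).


Evaluate inner: (- 4 5) = -1
Evaluate root: (+ 13 -1) = 12
Result: 12


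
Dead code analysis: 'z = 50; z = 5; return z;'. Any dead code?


first assignment to z is overwritten before any read
Dead: 'z = 50'


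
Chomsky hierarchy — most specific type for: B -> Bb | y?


Left-linear: every RHS is a terminal or one nonterminal followed by a terminal
Classification: Type 3 (Regular)


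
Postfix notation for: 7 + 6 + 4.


Left to right (same or higher precedence on left)
Postfix: 7 6 + 4 +


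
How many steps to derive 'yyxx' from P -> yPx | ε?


Derivation: P => yPx => yyPxx => yyxx
Steps: 3


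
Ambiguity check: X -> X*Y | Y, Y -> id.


precedence layered via separate nonterminal Y: deterministic
Unambiguous


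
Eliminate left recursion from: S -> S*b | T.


Left-recursive alternatives: S*b; non-recursive: T
Introduce S': S -> TS', S' -> *bS' | ε


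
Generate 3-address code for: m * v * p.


Break into single-operator statements:
t1 = m * v
t2 = t1 * p


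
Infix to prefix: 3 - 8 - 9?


left-to-right (same/higher precedence on left): tree is (- (- 3 8) 9)
Prefix: - - 3 8 9


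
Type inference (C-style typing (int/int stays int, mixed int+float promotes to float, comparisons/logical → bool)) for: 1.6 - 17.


Operand types: float - int
Rule: mixed int/float promotes to float; int/int stays int
Result type: float


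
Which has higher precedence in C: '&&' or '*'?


'*' is multiplicative (level 10); '&&' is logical AND (level 2)
Higher level binds tighter
'*' has higher precedence than '&&'


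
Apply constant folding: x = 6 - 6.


6 - 6 = 0 at compile time
Optimized: x = 0


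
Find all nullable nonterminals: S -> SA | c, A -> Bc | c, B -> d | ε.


A nonterminal is nullable iff some alternative derives ε (directly, or every symbol in it is nullable)
Nullable: {B}


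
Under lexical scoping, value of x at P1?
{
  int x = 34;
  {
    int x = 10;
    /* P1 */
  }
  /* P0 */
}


x declared in the same block as P1
x = 10


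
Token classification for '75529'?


Pattern: digits only
Type: INTEGER_LITERAL


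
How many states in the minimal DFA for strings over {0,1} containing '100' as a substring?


KMP-style automaton: 3 progress states + 1 absorbing accept = 4
Minimal DFA: 4 states


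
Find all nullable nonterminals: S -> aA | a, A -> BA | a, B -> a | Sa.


A nonterminal is nullable iff some alternative derives ε (directly, or every symbol in it is nullable)
Nullable: {}


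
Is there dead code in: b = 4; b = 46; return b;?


first assignment to b is overwritten before any read
Dead: 'b = 4'


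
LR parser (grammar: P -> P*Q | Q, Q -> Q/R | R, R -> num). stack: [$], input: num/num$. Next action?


no handle on stack; shift 'num'
Action: shift


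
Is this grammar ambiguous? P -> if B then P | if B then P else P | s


dangling else: 'if B then if B then s else s' parses two ways
Ambiguous


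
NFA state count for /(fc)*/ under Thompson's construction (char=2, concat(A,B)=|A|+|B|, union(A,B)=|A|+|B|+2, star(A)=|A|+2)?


Syntax tree has 2 char leaf(s), 0 union(s), 1 star(s)
chars contribute 2×2 = 4; each union adds +2; each star adds +2
Total: 4 + 0 + 2 = 6 states


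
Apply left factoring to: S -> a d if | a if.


Common prefix: 'a'
Factored: S -> a S', S' -> d if | if


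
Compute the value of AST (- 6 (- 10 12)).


Evaluate inner: (- 10 12) = -2
Evaluate root: (- 6 -2) = 8
Result: 8


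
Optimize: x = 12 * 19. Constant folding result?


12 * 19 = 228 at compile time
Optimized: x = 228


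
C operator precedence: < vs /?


'/' is multiplicative (level 10); '<' is relational (level 7)
Higher level binds tighter
'/' has higher precedence than '<'


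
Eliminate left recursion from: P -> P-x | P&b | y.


Left-recursive alternatives: P-x, P&b; non-recursive: y
Introduce P': P -> yP', P' -> -xP' | &bP' | ε


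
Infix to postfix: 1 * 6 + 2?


Left to right (same or higher precedence on left)
Postfix: 1 6 * 2 +


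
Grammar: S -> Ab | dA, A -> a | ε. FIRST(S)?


Per alternative of S: FIRST(Ab) = {a, b}; FIRST(dA) = {d}
FIRST(S) = {a, b, d}


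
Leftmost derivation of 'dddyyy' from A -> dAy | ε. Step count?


Derivation: A => dAy => ddAyy => dddAyyy => dddyyy
Steps: 4


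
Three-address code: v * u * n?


Break into single-operator statements:
t1 = v * u
t2 = t1 * n


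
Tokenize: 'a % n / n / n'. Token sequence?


Scan left to right, longest-match per lexeme
Tokens: ID(a), OP(%), ID(n), OP(/), ID(n), OP(/), ID(n)


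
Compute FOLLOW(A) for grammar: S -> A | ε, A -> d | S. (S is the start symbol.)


$ ∈ FOLLOW(S). For each A -> αBβ: add FIRST(β)\{ε} to FOLLOW(B); if β nullable, add FOLLOW(A).
FOLLOW(A) = {$}


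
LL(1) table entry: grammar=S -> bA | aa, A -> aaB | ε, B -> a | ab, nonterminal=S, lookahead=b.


For [S, b]: 'b' ∈ FIRST(bA)
Entry: S -> bA


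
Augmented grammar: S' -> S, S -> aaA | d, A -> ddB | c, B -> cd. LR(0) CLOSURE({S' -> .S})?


Start: S' -> .S
For each item with dot before a nonterminal B, add B -> .γ for every B-production
Closure: [S' -> .S, S -> .aaA, S -> .d]


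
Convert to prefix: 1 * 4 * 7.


left-to-right (same/higher precedence on left): tree is (* (* 1 4) 7)
Prefix: * * 1 4 7


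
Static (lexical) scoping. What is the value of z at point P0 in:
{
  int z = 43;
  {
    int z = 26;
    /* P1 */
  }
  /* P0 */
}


z declared in the same block as P0
z = 43


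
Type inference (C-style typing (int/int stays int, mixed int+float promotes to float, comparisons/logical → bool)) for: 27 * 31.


Operand types: int * int
Rule: mixed int/float promotes to float; int/int stays int
Result type: int


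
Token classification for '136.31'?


Pattern: digits with a decimal point
Type: FLOAT_LITERAL


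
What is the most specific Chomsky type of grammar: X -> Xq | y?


Left-linear: every RHS is a terminal or one nonterminal followed by a terminal
Classification: Type 3 (Regular)


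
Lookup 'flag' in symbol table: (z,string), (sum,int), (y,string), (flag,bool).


Lookup 'flag' → type bool


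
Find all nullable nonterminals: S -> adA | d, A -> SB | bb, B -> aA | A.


A nonterminal is nullable iff some alternative derives ε (directly, or every symbol in it is nullable)
Nullable: {}


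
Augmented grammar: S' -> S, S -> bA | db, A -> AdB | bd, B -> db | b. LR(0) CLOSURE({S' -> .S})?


Start: S' -> .S
For each item with dot before a nonterminal B, add B -> .γ for every B-production
Closure: [S' -> .S, S -> .bA, S -> .db]


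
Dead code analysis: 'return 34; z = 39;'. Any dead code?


statement follows a return and is unreachable
Dead: 'z = 39'


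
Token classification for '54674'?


Pattern: digits only
Type: INTEGER_LITERAL


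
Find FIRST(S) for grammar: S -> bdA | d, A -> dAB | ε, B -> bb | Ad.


Per alternative of S: FIRST(bdA) = {b}; FIRST(d) = {d}
FIRST(S) = {b, d}


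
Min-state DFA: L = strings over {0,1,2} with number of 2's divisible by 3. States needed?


Track (count of 2) mod 3: states 0..2, accept at 0
Minimal DFA: 3 states


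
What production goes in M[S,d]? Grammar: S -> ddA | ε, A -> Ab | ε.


For [S, d]: 'd' ∈ FIRST(ddA)
Entry: S -> ddA


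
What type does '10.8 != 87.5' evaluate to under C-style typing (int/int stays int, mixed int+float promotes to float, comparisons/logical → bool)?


Operand types: float != float
Rule: comparison yields bool
Result type: bool


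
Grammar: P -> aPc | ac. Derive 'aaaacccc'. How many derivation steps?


Derivation: P => aPc => aaPcc => aaaPccc => aaaacccc
Steps: 4


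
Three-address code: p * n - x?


Break into single-operator statements:
t1 = p * n
t2 = t1 - x


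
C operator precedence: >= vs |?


'>=' is relational (level 7); '|' is bitwise OR (level 3)
Higher level binds tighter
'>=' has higher precedence than '|'


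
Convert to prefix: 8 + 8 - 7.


left-to-right (same/higher precedence on left): tree is (- (+ 8 8) 7)
Prefix: - + 8 8 7


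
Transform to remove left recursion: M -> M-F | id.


Left-recursive alternatives: M-F; non-recursive: id
Introduce M': M -> idM', M' -> -FM' | ε


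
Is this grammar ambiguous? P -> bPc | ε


balanced b^n…c^n: each string has a unique parse
Unambiguous


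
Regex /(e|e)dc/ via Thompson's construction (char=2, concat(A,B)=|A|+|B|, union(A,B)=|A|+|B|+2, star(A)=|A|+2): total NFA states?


Syntax tree has 4 char leaf(s), 1 union(s), 0 star(s)
chars contribute 4×2 = 8; each union adds +2; each star adds +2
Total: 8 + 2 + 0 = 10 states


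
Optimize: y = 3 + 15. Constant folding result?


3 + 15 = 18 at compile time
Optimized: y = 18


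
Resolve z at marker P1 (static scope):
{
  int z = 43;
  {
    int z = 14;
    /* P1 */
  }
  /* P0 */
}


z declared in the same block as P1
z = 14


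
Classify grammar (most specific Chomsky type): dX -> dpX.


LHS has context (more than one symbol) and |LHS| ≤ |RHS|
Classification: Type 1 (Context-Sensitive)


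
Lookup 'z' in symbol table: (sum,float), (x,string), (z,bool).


Lookup 'z' → type bool


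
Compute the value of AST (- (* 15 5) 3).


Evaluate inner: (* 15 5) = 75
Evaluate root: (- 75 3) = 72
Result: 72


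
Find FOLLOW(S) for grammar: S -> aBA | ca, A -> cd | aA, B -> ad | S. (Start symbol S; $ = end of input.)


$ ∈ FOLLOW(S). For each A -> αBβ: add FIRST(β)\{ε} to FOLLOW(B); if β nullable, add FOLLOW(A).
FOLLOW(S) = {$, a, c}


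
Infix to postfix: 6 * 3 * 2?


Left to right (same or higher precedence on left)
Postfix: 6 3 * 2 *


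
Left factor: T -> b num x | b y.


Common prefix: 'b'
Factored: T -> b T', T' -> num x | y


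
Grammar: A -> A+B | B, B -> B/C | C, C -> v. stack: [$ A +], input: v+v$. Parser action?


no handle ('A+' is not any RHS); shift 'v'
Action: shift


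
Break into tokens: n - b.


Scan left to right, longest-match per lexeme
Tokens: ID(n), OP(-), ID(b)


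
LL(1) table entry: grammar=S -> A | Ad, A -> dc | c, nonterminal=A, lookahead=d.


For [A, d]: 'd' ∈ FIRST(dc)
Entry: A -> dc


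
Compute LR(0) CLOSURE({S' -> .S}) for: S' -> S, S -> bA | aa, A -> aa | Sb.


Start: S' -> .S
For each item with dot before a nonterminal B, add B -> .γ for every B-production
Closure: [S' -> .S, S -> .bA, S -> .aa]


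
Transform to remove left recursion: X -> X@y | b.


Left-recursive alternatives: X@y; non-recursive: b
Introduce X': X -> bX', X' -> @yX' | ε


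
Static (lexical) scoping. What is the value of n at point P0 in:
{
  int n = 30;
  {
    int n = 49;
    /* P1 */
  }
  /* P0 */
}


n declared in the same block as P0
n = 30


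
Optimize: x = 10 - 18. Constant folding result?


10 - 18 = -8 at compile time
Optimized: x = -8


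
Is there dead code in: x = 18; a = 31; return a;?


x is assigned but never read
Dead: 'x = 18'


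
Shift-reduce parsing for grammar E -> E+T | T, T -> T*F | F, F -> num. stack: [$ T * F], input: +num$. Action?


handle 'T*F' on top
Action: reduce (T -> T*F)


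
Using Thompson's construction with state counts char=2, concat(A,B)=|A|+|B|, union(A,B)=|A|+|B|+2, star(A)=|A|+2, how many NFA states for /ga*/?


Syntax tree has 2 char leaf(s), 0 union(s), 1 star(s)
chars contribute 2×2 = 4; each union adds +2; each star adds +2
Total: 4 + 0 + 2 = 6 states


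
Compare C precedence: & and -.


'-' is additive (level 9); '&' is bitwise AND (level 5)
Higher level binds tighter
'-' has higher precedence than '&'


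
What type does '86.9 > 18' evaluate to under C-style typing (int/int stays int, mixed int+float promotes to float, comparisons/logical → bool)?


Operand types: float > int
Rule: comparison yields bool
Result type: bool


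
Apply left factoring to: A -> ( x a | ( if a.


Common prefix: '('
Factored: A -> ( A', A' -> x a | if a


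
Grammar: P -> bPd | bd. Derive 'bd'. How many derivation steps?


Derivation: P => bd
Steps: 1


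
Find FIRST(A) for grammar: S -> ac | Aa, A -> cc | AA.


Per alternative of A: FIRST(cc) = {c}; FIRST(AA) = {c}
FIRST(A) = {c}


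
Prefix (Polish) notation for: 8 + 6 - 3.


left-to-right (same/higher precedence on left): tree is (- (+ 8 6) 3)
Prefix: - + 8 6 3


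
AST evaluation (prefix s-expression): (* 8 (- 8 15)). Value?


Evaluate inner: (- 8 15) = -7
Evaluate root: (* 8 -7) = -56
Result: -56


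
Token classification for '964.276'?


Pattern: digits with a decimal point
Type: FLOAT_LITERAL


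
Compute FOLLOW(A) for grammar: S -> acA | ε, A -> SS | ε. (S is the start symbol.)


$ ∈ FOLLOW(S). For each A -> αBβ: add FIRST(β)\{ε} to FOLLOW(B); if β nullable, add FOLLOW(A).
FOLLOW(A) = {$, a}


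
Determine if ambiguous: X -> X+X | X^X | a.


'a+a^a' has two parse trees (no precedence encoded between + and ^)
Ambiguous


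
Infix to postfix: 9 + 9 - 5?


Left to right (same or higher precedence on left)
Postfix: 9 9 + 5 -


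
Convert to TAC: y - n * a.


Break into single-operator statements:
t1 = n * a
t2 = y - t1


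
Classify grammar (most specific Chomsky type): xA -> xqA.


LHS has context (more than one symbol) and |LHS| ≤ |RHS|
Classification: Type 1 (Context-Sensitive)


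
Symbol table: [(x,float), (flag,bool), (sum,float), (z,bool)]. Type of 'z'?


Lookup 'z' → type bool


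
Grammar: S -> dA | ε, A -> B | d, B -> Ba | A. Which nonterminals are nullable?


A nonterminal is nullable iff some alternative derives ε (directly, or every symbol in it is nullable)
Nullable: {S}


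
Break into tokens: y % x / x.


Scan left to right, longest-match per lexeme
Tokens: ID(y), OP(%), ID(x), OP(/), ID(x)


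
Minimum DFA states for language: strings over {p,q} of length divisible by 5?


Track length mod 5: states 0..4, accept at 0
Minimal DFA: 5 states


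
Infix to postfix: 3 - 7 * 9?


* has higher precedence, evaluate 7*9 first
Postfix: 3 7 9 * -


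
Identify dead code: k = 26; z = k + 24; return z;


k is read by z's definition; z is returned
No dead code


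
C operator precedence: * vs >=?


'*' is multiplicative (level 10); '>=' is relational (level 7)
Higher level binds tighter
'*' has higher precedence than '>='


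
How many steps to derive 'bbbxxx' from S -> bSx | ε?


Derivation: S => bSx => bbSxx => bbbSxxx => bbbxxx
Steps: 4


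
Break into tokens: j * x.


Scan left to right, longest-match per lexeme
Tokens: ID(j), OP(*), ID(x)


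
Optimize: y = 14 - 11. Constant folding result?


14 - 11 = 3 at compile time
Optimized: y = 3


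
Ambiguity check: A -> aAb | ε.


balanced a^n…b^n: each string has a unique parse
Unambiguous


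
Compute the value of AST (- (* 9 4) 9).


Evaluate inner: (* 9 4) = 36
Evaluate root: (- 36 9) = 27
Result: 27


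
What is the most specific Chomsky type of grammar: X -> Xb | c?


Left-linear: every RHS is a terminal or one nonterminal followed by a terminal
Classification: Type 3 (Regular)


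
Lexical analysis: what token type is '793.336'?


Pattern: digits with a decimal point
Type: FLOAT_LITERAL


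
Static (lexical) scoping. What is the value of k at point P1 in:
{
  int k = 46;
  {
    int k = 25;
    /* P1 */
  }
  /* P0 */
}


k declared in the same block as P1
k = 25
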